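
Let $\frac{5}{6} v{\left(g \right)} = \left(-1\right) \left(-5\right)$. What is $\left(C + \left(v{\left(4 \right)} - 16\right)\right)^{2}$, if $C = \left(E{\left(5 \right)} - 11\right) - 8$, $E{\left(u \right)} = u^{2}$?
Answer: $16$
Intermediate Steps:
$v{\left(g \right)} = 6$ ($v{\left(g \right)} = \frac{6 \left(\left(-1\right) \left(-5\right)\right)}{5} = \frac{6}{5} \cdot 5 = 6$)
$C = 6$ ($C = \left(5^{2} - 11\right) - 8 = \left(25 - 11\right) - 8 = 14 - 8 = 6$)
$\left(C + \left(v{\left(4 \right)} - 16\right)\right)^{2} = \left(6 + \left(6 - 16\right)\right)^{2} = \left(6 - 10\right)^{2} = \left(-4\right)^{2} = 16$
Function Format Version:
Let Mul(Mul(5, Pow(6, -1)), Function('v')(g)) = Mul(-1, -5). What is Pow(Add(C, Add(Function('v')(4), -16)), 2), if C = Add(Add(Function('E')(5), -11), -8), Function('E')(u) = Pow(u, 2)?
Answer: 16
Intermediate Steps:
Function('v')(g) = 6 (Function('v')(g) = Mul(Rational(6, 5), Mul(-1, -5)) = Mul(Rational(6, 5), 5) = 6)
C = 6 (C = Add(Add(Pow(5, 2), -11), -8) = Add(Add(25, -11), -8) = Add(14, -8) = 6)
Pow(Add(C, Add(Function('v')(4), -16)), 2) = Pow(Add(6, Add(6, -16)), 2) = Pow(Add(6, -10), 2) = Pow(-4, 2) = 16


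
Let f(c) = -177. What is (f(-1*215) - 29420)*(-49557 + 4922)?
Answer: 1321062095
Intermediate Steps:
(f(-1*215) - 29420)*(-49557 + 4922) = (-177 - 29420)*(-49557 + 4922) = -29597*(-44635) = 1321062095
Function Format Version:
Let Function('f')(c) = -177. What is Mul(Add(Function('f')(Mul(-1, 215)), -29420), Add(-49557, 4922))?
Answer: 1321062095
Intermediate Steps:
Mul(Add(Function('f')(Mul(-1, 215)), -29420), Add(-49557, 4922)) = Mul(Add(-177, -29420), Add(-49557, 4922)) = Mul(-29597, -44635) = 1321062095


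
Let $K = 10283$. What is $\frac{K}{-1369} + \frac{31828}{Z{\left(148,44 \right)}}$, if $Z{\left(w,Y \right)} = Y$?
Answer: $\frac{10780020}{15059} \approx 715.85$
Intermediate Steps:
$\frac{K}{-1369} + \frac{31828}{Z{\left(148,44 \right)}} = \frac{10283}{-1369} + \frac{31828}{44} = 10283 \left(- \frac{1}{1369}\right) + 31828 \cdot \frac{1}{44} = - \frac{10283}{1369} + \frac{7957}{11} = \frac{10780020}{15059}$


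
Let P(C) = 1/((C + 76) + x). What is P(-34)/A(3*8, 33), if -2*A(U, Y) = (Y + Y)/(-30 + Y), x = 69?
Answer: -1/1221 ≈ -0.00081900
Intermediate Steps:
A(U, Y) = -Y/(-30 + Y) (A(U, Y) = -(Y + Y)/(2*(-30 + Y)) = -2*Y/(2*(-30 + Y)) = -Y/(-30 + Y))
P(C) = 1/(145 + C) (P(C) = 1/((C + 76) + 69) = 1/((76 + C) + 69) = 1/(145 + C))
P(-34)/A(3*8, 33) = 1/((145 - 34)*((-1*33/(-30 + 33)))) = 1/(111*((-1*33/3))) = 1/(111*((-1*33*⅓))) = (1/111)/(-11) = (1/111)*(-1/11) = -1/1221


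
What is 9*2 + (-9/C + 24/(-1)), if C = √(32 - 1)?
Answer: -6 - 9*√31/31 ≈ -7.6164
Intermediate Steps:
C = √31 ≈ 5.5678
9*2 + (-9/C + 24/(-1)) = 9*2 + (-9*√31/31 + 24/(-1)) = 18 + (-9*√31/31 + 24*(-1)) = 18 + (-9*√31/31 - 24) = 18 + (-24 - 9*√31/31) = -6 - 9*√31/31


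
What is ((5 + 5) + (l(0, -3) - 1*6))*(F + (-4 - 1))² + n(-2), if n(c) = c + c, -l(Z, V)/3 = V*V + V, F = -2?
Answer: -690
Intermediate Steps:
l(Z, V) = -3*V - 3*V² (l(Z, V) = -3*(V*V + V) = -3*(V² + V) = -3*(V + V²) = -3*V - 3*V²)
n(c) = 2*c
((5 + 5) + (l(0, -3) - 1*6))*(F + (-4 - 1))² + n(-2) = ((5 + 5) + (-3*(-3)*(1 - 3) - 1*6))*(-2 + (-4 - 1))² + 2*(-2) = (10 + (-3*(-3)*(-2) - 6))*(-2 - 5)² - 4 = (10 + (-18 - 6))*(-7)² - 4 = (10 - 24)*49 - 4 = -14*49 - 4 = -686 - 4 = -690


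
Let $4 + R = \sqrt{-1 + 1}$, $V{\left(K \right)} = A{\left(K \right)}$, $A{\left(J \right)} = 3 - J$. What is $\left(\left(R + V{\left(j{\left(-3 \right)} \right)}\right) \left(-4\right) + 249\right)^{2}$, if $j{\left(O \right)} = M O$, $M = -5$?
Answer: $97969$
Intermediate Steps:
$j{\left(O \right)} = - 5 O$
$V{\left(K \right)} = 3 - K$
$R = -4$ ($R = -4 + \sqrt{-1 + 1} = -4 + \sqrt{0} = -4 + 0 = -4$)
$\left(\left(R + V{\left(j{\left(-3 \right)} \right)}\right) \left(-4\right) + 249\right)^{2} = \left(\left(-4 + \left(3 - \left(-5\right) \left(-3\right)\right)\right) \left(-4\right) + 249\right)^{2} = \left(\left(-4 + \left(3 - 15\right)\right) \left(-4\right) + 249\right)^{2} = \left(\left(-4 - 12\right) \left(-4\right) + 249\right)^{2} = \left(\left(-16\right) \left(-4\right) + 249\right)^{2} = \left(64 + 249\right)^{2} = 313^{2} = 97969$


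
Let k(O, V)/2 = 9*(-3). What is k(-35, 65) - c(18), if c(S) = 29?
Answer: -83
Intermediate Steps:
k(O, V) = -54 (k(O, V) = 2*(9*(-3)) = 2*(-27) = -54)
k(-35, 65) - c(18) = -54 - 1*29 = -54 - 29 = -83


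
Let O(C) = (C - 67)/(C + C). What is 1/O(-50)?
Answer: 100/117 ≈ 0.85470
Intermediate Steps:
O(C) = (-67 + C)/(2*C) (O(C) = (-67 + C)/((2*C)) = (-67 + C)*(1/(2*C)) = (-67 + C)/(2*C))
1/O(-50) = 1/((½)*(-67 - 50)/(-50)) = 1/((½)*(-1/50)*(-117)) = 1/(117/100) = 100/117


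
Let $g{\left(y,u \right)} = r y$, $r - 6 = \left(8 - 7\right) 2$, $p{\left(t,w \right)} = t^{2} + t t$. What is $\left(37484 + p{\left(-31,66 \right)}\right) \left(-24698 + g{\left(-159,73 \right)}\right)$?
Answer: $-1023373820$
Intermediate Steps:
$p{\left(t,w \right)} = 2 t^{2}$ ($p{\left(t,w \right)} = t^{2} + t^{2} = 2 t^{2}$)
$r = 8$ ($r = 6 + \left(8 - 7\right) 2 = 6 + 1 \cdot 2 = 6 + 2 = 8$)
$g{\left(y,u \right)} = 8 y$
$\left(37484 + p{\left(-31,66 \right)}\right) \left(-24698 + g{\left(-159,73 \right)}\right) = \left(37484 + 2 \left(-31\right)^{2}\right) \left(-24698 + 8 \left(-159\right)\right) = \left(37484 + 2 \cdot 961\right) \left(-24698 - 1272\right) = \left(37484 + 1922\right) \left(-25970\right) = 39406 \left(-25970\right) = -1023373820$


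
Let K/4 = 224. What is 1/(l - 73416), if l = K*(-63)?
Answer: -1/129864 ≈ -7.7004e-6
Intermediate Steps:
K = 896 (K = 4*224 = 896)
l = -56448 (l = 896*(-63) = -56448)
1/(l - 73416) = 1/(-56448 - 73416) = 1/(-129864) = -1/129864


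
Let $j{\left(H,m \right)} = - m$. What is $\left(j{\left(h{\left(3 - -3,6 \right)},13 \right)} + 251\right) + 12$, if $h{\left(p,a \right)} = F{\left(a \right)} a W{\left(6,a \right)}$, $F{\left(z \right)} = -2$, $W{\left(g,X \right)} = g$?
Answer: $250$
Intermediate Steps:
$h{\left(p,a \right)} = - 12 a$ ($h{\left(p,a \right)} = - 2 a 6 = - 12 a$)
$\left(j{\left(h{\left(3 - -3,6 \right)},13 \right)} + 251\right) + 12 = \left(\left(-1\right) 13 + 251\right) + 12 = \left(-13 + 251\right) + 12 = 238 + 12 = 250$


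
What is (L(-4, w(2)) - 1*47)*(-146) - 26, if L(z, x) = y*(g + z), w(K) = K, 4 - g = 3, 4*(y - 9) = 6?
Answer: 11435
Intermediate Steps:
y = 21/2 (y = 9 + (1/4)*6 = 9 + 3/2 = 21/2 ≈ 10.500)
g = 1 (g = 4 - 1*3 = 4 - 3 = 1)
L(z, x) = 21/2 + 21*z/2 (L(z, x) = 21*(1 + z)/2 = 21/2 + 21*z/2)
(L(-4, w(2)) - 1*47)*(-146) - 26 = ((21/2 + (21/2)*(-4)) - 1*47)*(-146) - 26 = ((21/2 - 42) - 47)*(-146) - 26 = (-63/2 - 47)*(-146) - 26 = -157/2*(-146) - 26 = 11461 - 26 = 11435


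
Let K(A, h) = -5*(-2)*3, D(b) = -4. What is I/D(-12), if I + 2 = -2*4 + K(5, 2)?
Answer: -5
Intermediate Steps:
K(A, h) = 30 (K(A, h) = 10*3 = 30)
I = 20 (I = -2 + (-2*4 + 30) = -2 + (-8 + 30) = -2 + 22 = 20)
I/D(-12) = 20/(-4) = 20*(-1/4) = -5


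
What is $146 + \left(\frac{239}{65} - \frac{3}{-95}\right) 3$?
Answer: $\frac{38810}{247} \approx 157.13$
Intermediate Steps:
$146 + \left(\frac{239}{65} - \frac{3}{-95}\right) 3 = 146 + \left(239 \cdot \frac{1}{65} - - \frac{3}{95}\right) 3 = 146 + \left(\frac{239}{65} + \frac{3}{95}\right) 3 = 146 + \frac{916}{247} \cdot 3 = 146 + \frac{2748}{247} = \frac{38810}{247}$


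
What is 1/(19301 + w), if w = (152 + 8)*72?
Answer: 1/30821 ≈ 3.2445e-5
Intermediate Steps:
w = 11520 (w = 160*72 = 11520)
1/(19301 + w) = 1/(19301 + 11520) = 1/30821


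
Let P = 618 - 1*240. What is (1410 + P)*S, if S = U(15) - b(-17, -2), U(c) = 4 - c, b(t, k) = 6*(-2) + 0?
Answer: 1788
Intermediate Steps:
b(t, k) = -12 (b(t, k) = -12 + 0 = -12)
P = 378 (P = 618 - 240 = 378)
S = 1 (S = (4 - 1*15) - 1*(-12) = (4 - 15) + 12 = -11 + 12 = 1)
(1410 + P)*S = (1410 + 378)*1 = 1788*1 = 1788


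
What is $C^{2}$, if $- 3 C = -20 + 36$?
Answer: $\frac{256}{9} \approx 28.444$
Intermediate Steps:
$C = - \frac{16}{3}$ ($C = - \frac{-20 + 36}{3} = \left(- \frac{1}{3}\right) 16 = - \frac{16}{3} \approx -5.3333$)
$C^{2} = \left(- \frac{16}{3}\right)^{2} = \frac{256}{9}$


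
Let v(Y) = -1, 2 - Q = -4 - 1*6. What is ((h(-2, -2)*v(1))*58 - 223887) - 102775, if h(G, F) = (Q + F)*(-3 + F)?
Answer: -323762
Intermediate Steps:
Q = 12 (Q = 2 - (-4 - 1*6) = 2 - (-4 - 6) = 2 - 1*(-10) = 2 + 10 = 12)
h(G, F) = (-3 + F)*(12 + F) (h(G, F) = (12 + F)*(-3 + F) = (-3 + F)*(12 + F))
((h(-2, -2)*v(1))*58 - 223887) - 102775 = (((-36 + (-2)² + 9*(-2))*(-1))*58 - 223887) - 102775 = (((-36 + 4 - 18)*(-1))*58 - 223887) - 102775 = (-50*(-1)*58 - 223887) - 102775 = (50*58 - 223887) - 102775 = (2900 - 223887) - 102775 = -220987 - 102775 = -323762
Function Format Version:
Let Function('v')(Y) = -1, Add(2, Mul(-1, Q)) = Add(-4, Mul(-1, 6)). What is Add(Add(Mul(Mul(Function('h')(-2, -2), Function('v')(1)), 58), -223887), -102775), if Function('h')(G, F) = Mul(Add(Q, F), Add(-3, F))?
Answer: -323762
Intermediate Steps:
Q = 12 (Q = Add(2, Mul(-1, Add(-4, Mul(-1, 6)))) = Add(2, Mul(-1, Add(-4, -6))) = Add(2, Mul(-1, -10)) = Add(2, 10) = 12)
Function('h')(G, F) = Mul(Add(-3, F), Add(12, F)) (Function('h')(G, F) = Mul(Add(12, F), Add(-3, F)) = Mul(Add(-3, F), Add(12, F)))
Add(Add(Mul(Mul(Function('h')(-2, -2), Function('v')(1)), 58), -223887), -102775) = Add(Add(Mul(Mul(Add(-36, Pow(-2, 2), Mul(9, -2)), -1), 58), -223887), -102775) = Add(Add(Mul(Mul(Add(-36, 4, -18), -1), 58), -223887), -102775) = Add(Add(Mul(Mul(-50, -1), 58), -223887), -102775) = Add(Add(Mul(50, 58), -223887), -102775) = Add(Add(2900, -223887), -102775) = Add(-220987, -102775) = -323762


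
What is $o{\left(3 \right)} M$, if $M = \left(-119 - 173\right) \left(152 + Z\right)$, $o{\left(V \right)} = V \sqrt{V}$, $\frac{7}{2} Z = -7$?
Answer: $- 131400 \sqrt{3} \approx -2.2759 \cdot 10^{5}$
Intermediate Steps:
$Z = -2$ ($Z = \frac{2}{7} \left(-7\right) = -2$)
$o{\left(V \right)} = V^{\frac{3}{2}}$
$M = -43800$ ($M = \left(-119 - 173\right) \left(152 - 2\right) = \left(-292\right) 150 = -43800$)
$o{\left(3 \right)} M = 3^{\frac{3}{2}} \left(-43800\right) = 3 \sqrt{3} \left(-43800\right) = - 131400 \sqrt{3}$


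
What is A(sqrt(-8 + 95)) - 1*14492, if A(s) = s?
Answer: -14492 + sqrt(87) ≈ -14483.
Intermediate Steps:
A(sqrt(-8 + 95)) - 1*14492 = sqrt(-8 + 95) - 1*14492 = sqrt(87) - 14492 = -14492 + sqrt(87)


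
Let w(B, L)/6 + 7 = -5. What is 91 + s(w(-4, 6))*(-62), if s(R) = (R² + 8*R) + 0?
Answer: -285605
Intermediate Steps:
w(B, L) = -72 (w(B, L) = -42 + 6*(-5) = -42 - 30 = -72)
s(R) = R² + 8*R
91 + s(w(-4, 6))*(-62) = 91 - 72*(8 - 72)*(-62) = 91 - 72*(-64)*(-62) = 91 + 4608*(-62) = 91 - 285696 = -285605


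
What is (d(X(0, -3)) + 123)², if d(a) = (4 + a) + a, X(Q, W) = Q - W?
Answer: 17689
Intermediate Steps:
d(a) = 4 + 2*a
(d(X(0, -3)) + 123)² = ((4 + 2*(0 - 1*(-3))) + 123)² = ((4 + 2*(0 + 3)) + 123)² = ((4 + 2*3) + 123)² = ((4 + 6) + 123)² = (10 + 123)² = 133² = 17689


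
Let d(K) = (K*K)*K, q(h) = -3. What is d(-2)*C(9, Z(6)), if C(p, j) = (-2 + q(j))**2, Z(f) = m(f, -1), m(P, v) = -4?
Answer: -200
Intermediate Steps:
Z(f) = -4
d(K) = K**3 (d(K) = K**2*K = K**3)
C(p, j) = 25 (C(p, j) = (-2 - 3)**2 = (-5)**2 = 25)
d(-2)*C(9, Z(6)) = (-2)**3*25 = -8*25 = -200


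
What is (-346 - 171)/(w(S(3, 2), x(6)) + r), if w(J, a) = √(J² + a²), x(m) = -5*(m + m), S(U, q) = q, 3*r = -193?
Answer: 299343/4813 + 9306*√901/4813 ≈ 120.23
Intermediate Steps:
r = -193/3 (r = (⅓)*(-193) = -193/3 ≈ -64.333)
x(m) = -10*m
(-346 - 171)/(w(S(3, 2), x(6)) + r) = (-346 - 171)/(√(2² + (-10*6)²) - 193/3) = -517/(√(4 + (-60)²) - 193/3) = -517/(√(4 + 3600) - 193/3) = -517/(√3604 - 193/3) = -517/(2*√901 - 193/3) = -517/(-193/3 + 2*√901)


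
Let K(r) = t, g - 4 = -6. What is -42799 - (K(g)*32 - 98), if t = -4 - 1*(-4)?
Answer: -42701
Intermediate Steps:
g = -2 (g = 4 - 6 = -2)
t = 0 (t = -4 + 4 = 0)
K(r) = 0
-42799 - (K(g)*32 - 98) = -42799 - (0*32 - 98) = -42799 - (0 - 98) = -42799 - 1*(-98) = -42799 + 98 = -42701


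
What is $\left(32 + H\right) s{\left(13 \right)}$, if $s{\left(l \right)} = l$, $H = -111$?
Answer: $-1027$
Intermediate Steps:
$\left(32 + H\right) s{\left(13 \right)} = \left(32 - 111\right) 13 = \left(-79\right) 13 = -1027$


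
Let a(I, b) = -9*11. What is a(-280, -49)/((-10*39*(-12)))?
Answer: -11/520 ≈ -0.021154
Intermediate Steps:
a(I, b) = -99
a(-280, -49)/((-10*39*(-12))) = -99/(-10*39*(-12)) = -99/((-390*(-12))) = -99/4680 = -99*1/4680 = -11/520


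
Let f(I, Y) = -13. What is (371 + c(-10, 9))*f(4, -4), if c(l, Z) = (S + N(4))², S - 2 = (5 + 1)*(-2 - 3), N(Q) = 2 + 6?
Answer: -10023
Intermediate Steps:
N(Q) = 8
S = -28 (S = 2 + (5 + 1)*(-2 - 3) = 2 + 6*(-5) = 2 - 30 = -28)
c(l, Z) = 400 (c(l, Z) = (-28 + 8)² = (-20)² = 400)
(371 + c(-10, 9))*f(4, -4) = (371 + 400)*(-13) = 771*(-13) = -10023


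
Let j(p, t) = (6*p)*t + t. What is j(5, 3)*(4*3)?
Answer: 1116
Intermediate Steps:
j(p, t) = t + 6*p*t (j(p, t) = 6*p*t + t = t + 6*p*t)
j(5, 3)*(4*3) = (3*(1 + 6*5))*(4*3) = (3*(1 + 30))*12 = (3*31)*12 = 93*12 = 1116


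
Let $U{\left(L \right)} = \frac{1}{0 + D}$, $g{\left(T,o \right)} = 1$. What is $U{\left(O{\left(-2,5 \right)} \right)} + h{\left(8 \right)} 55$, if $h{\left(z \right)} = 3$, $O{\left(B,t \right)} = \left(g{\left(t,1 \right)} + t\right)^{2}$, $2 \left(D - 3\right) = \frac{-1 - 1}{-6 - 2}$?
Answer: $\frac{4133}{25} \approx 165.32$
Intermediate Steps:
$D = \frac{25}{8}$ ($D = 3 + \frac{\left(-1 - 1\right) \frac{1}{-6 - 2}}{2} = 3 + \frac{\left(-2\right) \frac{1}{-8}}{2} = 3 + \frac{\left(-2\right) \left(- \frac{1}{8}\right)}{2} = 3 + \frac{1}{2} \cdot \frac{1}{4} = 3 + \frac{1}{8} = \frac{25}{8} \approx 3.125$)
$O{\left(B,t \right)} = \left(1 + t\right)^{2}$
$U{\left(L \right)} = \frac{8}{25}$ ($U{\left(L \right)} = \frac{1}{0 + \frac{25}{8}} = \frac{1}{\frac{25}{8}} = \frac{8}{25}$)
$U{\left(O{\left(-2,5 \right)} \right)} + h{\left(8 \right)} 55 = \frac{8}{25} + 3 \cdot 55 = \frac{8}{25} + 165 = \frac{4133}{25}$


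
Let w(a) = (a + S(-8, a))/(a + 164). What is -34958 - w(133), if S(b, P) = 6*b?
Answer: -10382611/297 ≈ -34958.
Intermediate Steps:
w(a) = (-48 + a)/(164 + a) (w(a) = (a + 6*(-8))/(a + 164) = (a - 48)/(164 + a) = (-48 + a)/(164 + a))
-34958 - w(133) = -34958 - (-48 + 133)/(164 + 133) = -34958 - 85/297 = -10382611/297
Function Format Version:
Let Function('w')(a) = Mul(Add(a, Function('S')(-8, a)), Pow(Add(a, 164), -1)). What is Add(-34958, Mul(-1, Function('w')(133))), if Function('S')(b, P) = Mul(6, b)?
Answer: Rational(-10382611, 297) ≈ -34958.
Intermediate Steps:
Function('w')(a) = Mul(Pow(Add(164, a), -1), Add(-48, a)) (Function('w')(a) = Mul(Add(a, Mul(6, -8)), Pow(Add(a, 164), -1)) = Mul(Add(a, -48), Pow(Add(164, a), -1)) = Mul(Add(-48, a), Pow(Add(164, a), -1)) = Mul(Pow(Add(164, a), -1), Add(-48, a)))
Add(-34958, Mul(-1, Function('w')(133))) = Add(-34958, Mul(-1, Mul(Pow(Add(164, 133), -1), Add(-48, 133)))) = Add(-34958, Mul(-1, Mul(Pow(297, -1), 85))) = Add(-34958, Mul(-1, Mul(Rational(1, 297), 85))) = Add(-34958, Mul(-1, Rational(85, 297))) = Add(-34958, Rational(-85, 297)) = Rational(-10382611, 297)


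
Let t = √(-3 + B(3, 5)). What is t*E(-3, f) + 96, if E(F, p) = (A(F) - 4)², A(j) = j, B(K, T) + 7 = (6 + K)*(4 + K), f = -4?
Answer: 96 + 49*√53 ≈ 452.73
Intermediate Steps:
B(K, T) = -7 + (4 + K)*(6 + K) (B(K, T) = -7 + (6 + K)*(4 + K) = -7 + (4 + K)*(6 + K))
t = √53 (t = √(-3 + (17 + 3² + 10*3)) = √(-3 + (17 + 9 + 30)) = √(-3 + 56) = √53 ≈ 7.2801)
E(F, p) = (-4 + F)² (E(F, p) = (F - 4)² = (-4 + F)²)
t*E(-3, f) + 96 = √53*(-4 - 3)² + 96 = √53*(-7)² + 96 = √53*49 + 96 = 49*√53 + 96 = 96 + 49*√53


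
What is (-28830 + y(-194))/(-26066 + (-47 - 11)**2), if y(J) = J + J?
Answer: 14609/11351 ≈ 1.2870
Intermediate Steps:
y(J) = 2*J
(-28830 + y(-194))/(-26066 + (-47 - 11)**2) = (-28830 + 2*(-194))/(-26066 + (-47 - 11)**2) = (-28830 - 388)/(-26066 + (-58)**2) = -29218/(-26066 + 3364) = -29218/(-22702) = -29218*(-1/22702) = 14609/11351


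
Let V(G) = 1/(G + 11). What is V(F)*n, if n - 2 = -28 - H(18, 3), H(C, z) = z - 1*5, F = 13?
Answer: -1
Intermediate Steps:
H(C, z) = -5 + z (H(C, z) = z - 5 = -5 + z)
V(G) = 1/(11 + G)
n = -24 (n = 2 + (-28 - (-5 + 3)) = 2 + (-28 - 1*(-2)) = 2 + (-28 + 2) = 2 - 26 = -24)
V(F)*n = -24/(11 + 13) = -24/24 = (1/24)*(-24) = -1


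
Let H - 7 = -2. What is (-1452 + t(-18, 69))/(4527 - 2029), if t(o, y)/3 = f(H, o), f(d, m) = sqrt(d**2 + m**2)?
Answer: -726/1249 + 3*sqrt(349)/2498 ≈ -0.55883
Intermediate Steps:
H = 5 (H = 7 - 2 = 5)
t(o, y) = 3*sqrt(25 + o**2) (t(o, y) = 3*sqrt(5**2 + o**2) = 3*sqrt(25 + o**2))
(-1452 + t(-18, 69))/(4527 - 2029) = (-1452 + 3*sqrt(25 + (-18)**2))/(4527 - 2029) = (-1452 + 3*sqrt(25 + 324))/2498 = (-1452 + 3*sqrt(349))*(1/2498) = -726/1249 + 3*sqrt(349)/2498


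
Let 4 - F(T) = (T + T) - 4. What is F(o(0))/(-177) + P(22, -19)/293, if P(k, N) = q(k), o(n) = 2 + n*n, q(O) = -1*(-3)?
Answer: -641/51861 ≈ -0.012360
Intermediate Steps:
q(O) = 3
o(n) = 2 + n²
F(T) = 8 - 2*T (F(T) = 4 - ((T + T) - 4) = 4 - (2*T - 4) = 4 - (-4 + 2*T) = 4 + (4 - 2*T) = 8 - 2*T)
P(k, N) = 3
F(o(0))/(-177) + P(22, -19)/293 = (8 - 2*(2 + 0²))/(-177) + 3/293 = (8 - 2*(2 + 0))*(-1/177) + 3*(1/293) = (8 - 2*2)*(-1/177) + 3/293 = (8 - 4)*(-1/177) + 3/293 = 4*(-1/177) + 3/293 = -4/177 + 3/293 = -641/51861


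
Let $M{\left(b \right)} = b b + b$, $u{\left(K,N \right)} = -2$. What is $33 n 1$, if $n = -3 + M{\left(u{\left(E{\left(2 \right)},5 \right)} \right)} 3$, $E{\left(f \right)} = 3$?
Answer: $99$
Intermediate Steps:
$M{\left(b \right)} = b + b^{2}$ ($M{\left(b \right)} = b^{2} + b = b + b^{2}$)
$n = 3$ ($n = -3 + - 2 \left(1 - 2\right) 3 = -3 + \left(-2\right) \left(-1\right) 3 = -3 + 2 \cdot 3 = -3 + 6 = 3$)
$33 n 1 = 33 \cdot 3 \cdot 1 = 99 \cdot 1 = 99$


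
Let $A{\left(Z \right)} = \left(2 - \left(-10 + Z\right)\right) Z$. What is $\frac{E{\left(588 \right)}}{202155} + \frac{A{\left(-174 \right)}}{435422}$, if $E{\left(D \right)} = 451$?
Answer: $- \frac{3173084549}{44011367205} \approx -0.072097$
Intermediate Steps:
$A{\left(Z \right)} = Z \left(12 - Z\right)$ ($A{\left(Z \right)} = \left(12 - Z\right) Z = Z \left(12 - Z\right)$)
$\frac{E{\left(588 \right)}}{202155} + \frac{A{\left(-174 \right)}}{435422} = \frac{451}{202155} + \frac{\left(-174\right) \left(12 - -174\right)}{435422} = 451 \cdot \frac{1}{202155} + - 174 \left(12 + 174\right) \frac{1}{435422} = \frac{451}{202155} + \left(-174\right) 186 \cdot \frac{1}{435422} = \frac{451}{202155} - \frac{16182}{217711} = - \frac{3173084549}{44011367205}$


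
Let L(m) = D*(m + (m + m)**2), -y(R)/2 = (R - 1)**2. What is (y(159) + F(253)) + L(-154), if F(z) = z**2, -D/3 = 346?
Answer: -98294899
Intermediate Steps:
y(R) = -2*(-1 + R)**2 (y(R) = -2*(R - 1)**2 = -2*(-1 + R)**2)
D = -1038 (D = -3*346 = -1038)
L(m) = -4152*m**2 - 1038*m (L(m) = -1038*(m + (m + m)**2) = -1038*(m + (2*m)**2) = -1038*(m + 4*m**2) = -4152*m**2 - 1038*m)
(y(159) + F(253)) + L(-154) = (-2*(-1 + 159)**2 + 253**2) - 1038*(-154)*(1 + 4*(-154)) = (-2*158**2 + 64009) - 1038*(-154)*(1 - 616) = (-2*24964 + 64009) - 1038*(-154)*(-615) = (-49928 + 64009) - 98308980 = 14081 - 98308980 = -98294899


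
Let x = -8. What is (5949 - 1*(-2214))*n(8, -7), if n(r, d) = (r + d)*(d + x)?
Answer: -122445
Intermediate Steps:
n(r, d) = (-8 + d)*(d + r) (n(r, d) = (r + d)*(d - 8) = (d + r)*(-8 + d) = (-8 + d)*(d + r))
(5949 - 1*(-2214))*n(8, -7) = (5949 - 1*(-2214))*((-7)**2 - 8*(-7) - 8*8 - 7*8) = (5949 + 2214)*(49 + 56 - 64 - 56) = 8163*(-15) = -122445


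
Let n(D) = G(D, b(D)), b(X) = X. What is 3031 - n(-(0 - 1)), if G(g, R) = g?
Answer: 3030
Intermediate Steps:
n(D) = D
3031 - n(-(0 - 1)) = 3031 - (-1)*(0 - 1) = 3031 - (-1)*(-1) = 3031 - 1*1 = 3031 - 1 = 3030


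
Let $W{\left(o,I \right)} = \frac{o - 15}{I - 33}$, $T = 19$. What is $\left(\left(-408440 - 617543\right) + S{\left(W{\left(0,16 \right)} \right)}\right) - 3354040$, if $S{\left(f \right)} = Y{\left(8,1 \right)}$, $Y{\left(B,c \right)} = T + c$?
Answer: $-4380003$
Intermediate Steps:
$Y{\left(B,c \right)} = 19 + c$
$W{\left(o,I \right)} = \frac{-15 + o}{-33 + I}$
$S{\left(f \right)} = 20$ ($S{\left(f \right)} = 19 + 1 = 20$)
$\left(\left(-408440 - 617543\right) + S{\left(W{\left(0,16 \right)} \right)}\right) - 3354040 = \left(\left(-408440 - 617543\right) + 20\right) - 3354040 = \left(-1025983 + 20\right) - 3354040 = -1025963 - 3354040 = -4380003$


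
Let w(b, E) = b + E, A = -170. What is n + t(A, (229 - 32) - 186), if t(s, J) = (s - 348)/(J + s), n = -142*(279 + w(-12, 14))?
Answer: -6343900/159 ≈ -39899.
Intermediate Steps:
w(b, E) = E + b
n = -39902 (n = -142*(279 + (14 - 12)) = -142*(279 + 2) = -142*281 = -39902)
t(s, J) = (-348 + s)/(J + s)
n + t(A, (229 - 32) - 186) = -39902 + (-348 - 170)/(((229 - 32) - 186) - 170) = -39902 - 518/((197 - 186) - 170) = -39902 - 518/(11 - 170) = -39902 - 518/(-159) = -39902 - 1/159*(-518) = -39902 + 518/159 = -6343900/159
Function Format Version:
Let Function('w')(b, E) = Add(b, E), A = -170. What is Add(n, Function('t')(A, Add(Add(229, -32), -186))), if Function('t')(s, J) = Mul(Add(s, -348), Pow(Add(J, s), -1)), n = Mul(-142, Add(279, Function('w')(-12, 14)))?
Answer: Rational(-6343900, 159) ≈ -39899.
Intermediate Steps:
Function('w')(b, E) = Add(E, b)
n = -39902 (n = Mul(-142, Add(279, Add(14, -12))) = Mul(-142, Add(279, 2)) = Mul(-142, 281) = -39902)
Function('t')(s, J) = Mul(Pow(Add(J, s), -1), Add(-348, s)) (Function('t')(s, J) = Mul(Add(-348, s), Pow(Add(J, s), -1)) = Mul(Pow(Add(J, s), -1), Add(-348, s)))
Add(n, Function('t')(A, Add(Add(229, -32), -186))) = Add(-39902, Mul(Pow(Add(Add(Add(229, -32), -186), -170), -1), Add(-348, -170))) = Add(-39902, Mul(Pow(Add(Add(197, -186), -170), -1), -518)) = Add(-39902, Mul(Pow(Add(11, -170), -1), -518)) = Add(-39902, Mul(Pow(-159, -1), -518)) = Add(-39902, Mul(Rational(-1, 159), -518)) = Add(-39902, Rational(518, 159)) = Rational(-6343900, 159)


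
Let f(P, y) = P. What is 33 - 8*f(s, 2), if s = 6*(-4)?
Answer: 225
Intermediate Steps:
s = -24
33 - 8*f(s, 2) = 33 - 8*(-24) = 33 + 192 = 225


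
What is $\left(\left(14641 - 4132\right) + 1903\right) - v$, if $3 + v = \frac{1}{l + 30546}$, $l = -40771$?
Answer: $\frac{126943376}{10225} \approx 12415.0$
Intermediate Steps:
$v = - \frac{30676}{10225}$ ($v = -3 + \frac{1}{-40771 + 30546} = -3 + \frac{1}{-10225} = -3 - \frac{1}{10225} = - \frac{30676}{10225} \approx -3.0001$)
$\left(\left(14641 - 4132\right) + 1903\right) - v = \left(\left(14641 - 4132\right) + 1903\right) - - \frac{30676}{10225} = \left(10509 + 1903\right) + \frac{30676}{10225} = 12412 + \frac{30676}{10225} = \frac{126943376}{10225}$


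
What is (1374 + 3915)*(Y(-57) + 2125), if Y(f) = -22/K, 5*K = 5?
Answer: 11122767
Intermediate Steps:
K = 1 (K = (⅕)*5 = 1)
Y(f) = -22 (Y(f) = -22/1 = -22*1 = -22)
(1374 + 3915)*(Y(-57) + 2125) = (1374 + 3915)*(-22 + 2125) = 5289*2103 = 11122767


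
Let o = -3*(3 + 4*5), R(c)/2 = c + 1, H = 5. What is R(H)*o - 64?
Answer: -892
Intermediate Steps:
R(c) = 2 + 2*c (R(c) = 2*(c + 1) = 2*(1 + c) = 2 + 2*c)
o = -69 (o = -3*(3 + 20) = -3*23 = -69)
R(H)*o - 64 = (2 + 2*5)*(-69) - 64 = (2 + 10)*(-69) - 64 = 12*(-69) - 64 = -828 - 64 = -892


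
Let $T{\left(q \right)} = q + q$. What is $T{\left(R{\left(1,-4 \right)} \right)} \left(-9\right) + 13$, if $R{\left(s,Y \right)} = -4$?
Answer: $85$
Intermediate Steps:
$T{\left(q \right)} = 2 q$
$T{\left(R{\left(1,-4 \right)} \right)} \left(-9\right) + 13 = 2 \left(-4\right) \left(-9\right) + 13 = \left(-8\right) \left(-9\right) + 13 = 72 + 13 = 85$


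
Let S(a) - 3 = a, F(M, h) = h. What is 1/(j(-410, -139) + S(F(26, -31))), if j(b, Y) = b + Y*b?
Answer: 1/56552 ≈ 1.7683e-5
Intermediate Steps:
S(a) = 3 + a
1/(j(-410, -139) + S(F(26, -31))) = 1/(-410*(1 - 139) + (3 - 31)) = 1/(-410*(-138) - 28) = 1/(56580 - 28) = 1/56552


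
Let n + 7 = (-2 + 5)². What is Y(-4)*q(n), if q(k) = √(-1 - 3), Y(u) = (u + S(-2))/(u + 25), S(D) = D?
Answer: -4*I/7 ≈ -0.57143*I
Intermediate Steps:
n = 2 (n = -7 + (-2 + 5)² = -7 + 3² = -7 + 9 = 2)
Y(u) = (-2 + u)/(25 + u) (Y(u) = (u - 2)/(u + 25) = (-2 + u)/(25 + u))
q(k) = 2*I (q(k) = √(-4) = 2*I)
Y(-4)*q(n) = ((-2 - 4)/(25 - 4))*(2*I) = (-6/21)*(2*I) = ((1/21)*(-6))*(2*I) = -4*I/7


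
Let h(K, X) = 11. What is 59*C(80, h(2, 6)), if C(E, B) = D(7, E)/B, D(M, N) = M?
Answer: 413/11 ≈ 37.545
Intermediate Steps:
C(E, B) = 7/B
59*C(80, h(2, 6)) = 59*(7/11) = 413/11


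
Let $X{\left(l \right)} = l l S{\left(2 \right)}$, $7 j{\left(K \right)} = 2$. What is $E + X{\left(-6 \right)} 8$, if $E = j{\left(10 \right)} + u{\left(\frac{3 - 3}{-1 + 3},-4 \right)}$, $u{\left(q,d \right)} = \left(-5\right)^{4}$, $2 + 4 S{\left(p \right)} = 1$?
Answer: $\frac{3873}{7} \approx 553.29$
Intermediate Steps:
$j{\left(K \right)} = \frac{2}{7}$ ($j{\left(K \right)} = \frac{1}{7} \cdot 2 = \frac{2}{7}$)
$S{\left(p \right)} = - \frac{1}{4}$ ($S{\left(p \right)} = - \frac{1}{2} + \frac{1}{4} \cdot 1 = - \frac{1}{2} + \frac{1}{4} = - \frac{1}{4}$)
$X{\left(l \right)} = - \frac{l^{2}}{4}$ ($X{\left(l \right)} = l l \left(- \frac{1}{4}\right) = l^{2} \left(- \frac{1}{4}\right) = - \frac{l^{2}}{4}$)
$u{\left(q,d \right)} = 625$
$E = \frac{4377}{7}$ ($E = \frac{2}{7} + 625 = \frac{4377}{7} \approx 625.29$)
$E + X{\left(-6 \right)} 8 = \frac{4377}{7} + - \frac{\left(-6\right)^{2}}{4} \cdot 8 = \frac{4377}{7} + \left(- \frac{1}{4}\right) 36 \cdot 8 = \frac{4377}{7} - 72 = \frac{3873}{7}$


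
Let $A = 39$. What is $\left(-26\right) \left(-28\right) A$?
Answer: $28392$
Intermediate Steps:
$\left(-26\right) \left(-28\right) A = \left(-26\right) \left(-28\right) 39 = 728 \cdot 39 = 28392$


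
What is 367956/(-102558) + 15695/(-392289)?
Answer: -565716043/155939439 ≈ -3.6278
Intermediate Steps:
367956/(-102558) + 15695/(-392289) = 367956*(-1/102558) + 15695*(-1/392289) = -61326/17093 - 365/9123 = -565716043/155939439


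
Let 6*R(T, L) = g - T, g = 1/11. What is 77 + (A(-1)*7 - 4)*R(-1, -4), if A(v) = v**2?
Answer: 853/11 ≈ 77.545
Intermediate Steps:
g = 1/11 ≈ 0.090909
R(T, L) = 1/66 - T/6 (R(T, L) = (1/11 - T)/6 = 1/66 - T/6)
77 + (A(-1)*7 - 4)*R(-1, -4) = 77 + ((-1)**2*7 - 4)*(1/66 - 1/6*(-1)) = 77 + (1*7 - 4)*(1/66 + 1/6) = 77 + (7 - 4)*(2/11) = 77 + 3*(2/11) = 77 + 6/11 = 853/11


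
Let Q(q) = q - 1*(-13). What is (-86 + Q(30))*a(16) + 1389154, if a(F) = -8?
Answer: 1389498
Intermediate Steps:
Q(q) = 13 + q (Q(q) = q + 13 = 13 + q)
(-86 + Q(30))*a(16) + 1389154 = (-86 + (13 + 30))*(-8) + 1389154 = (-86 + 43)*(-8) + 1389154 = -43*(-8) + 1389154 = 344 + 1389154 = 1389498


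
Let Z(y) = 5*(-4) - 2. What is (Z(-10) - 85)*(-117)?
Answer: 12519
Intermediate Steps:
Z(y) = -22 (Z(y) = -20 - 2 = -22)
(Z(-10) - 85)*(-117) = (-22 - 85)*(-117) = -107*(-117) = 12519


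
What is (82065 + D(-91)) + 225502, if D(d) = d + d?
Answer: 307385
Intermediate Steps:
D(d) = 2*d
(82065 + D(-91)) + 225502 = (82065 + 2*(-91)) + 225502 = (82065 - 182) + 225502 = 81883 + 225502 = 307385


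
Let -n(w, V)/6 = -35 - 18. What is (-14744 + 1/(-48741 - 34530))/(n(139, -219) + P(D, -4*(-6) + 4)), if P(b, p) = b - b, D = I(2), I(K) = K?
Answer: -1227747625/26480178 ≈ -46.365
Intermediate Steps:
D = 2
P(b, p) = 0
n(w, V) = 318 (n(w, V) = -6*(-35 - 18) = -6*(-53) = 318)
(-14744 + 1/(-48741 - 34530))/(n(139, -219) + P(D, -4*(-6) + 4)) = (-14744 + 1/(-48741 - 34530))/(318 + 0) = (-14744 + 1/(-83271))/318 = (-14744 - 1/83271)*(1/318) = -1227747625/83271*1/318 = -1227747625/26480178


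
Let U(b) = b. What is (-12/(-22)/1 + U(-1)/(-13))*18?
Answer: 1602/143 ≈ 11.203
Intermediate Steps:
(-12/(-22)/1 + U(-1)/(-13))*18 = (-12/(-22)/1 - 1/(-13))*18 = (-12*(-1/22)*1 - 1*(-1/13))*18 = ((6/11)*1 + 1/13)*18 = (6/11 + 1/13)*18 = (89/143)*18 = 1602/143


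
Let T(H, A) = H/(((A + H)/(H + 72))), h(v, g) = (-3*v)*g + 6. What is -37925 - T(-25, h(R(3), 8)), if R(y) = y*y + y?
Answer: -11644150/307 ≈ -37929.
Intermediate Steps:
R(y) = y + y² (R(y) = y² + y = y + y²)
h(v, g) = 6 - 3*g*v (h(v, g) = -3*g*v + 6 = 6 - 3*g*v)
T(H, A) = H*(72 + H)/(A + H) (T(H, A) = H/(((A + H)/(72 + H))) = H*((72 + H)/(A + H)) = H*(72 + H)/(A + H))
-37925 - T(-25, h(R(3), 8)) = -37925 - (-25)*(72 - 25)/((6 - 3*8*3*(1 + 3)) - 25) = -37925 - (-25)*47/((6 - 3*8*3*4) - 25) = -37925 - (-25)*47/((6 - 3*8*12) - 25) = -37925 - (-25)*47/((6 - 288) - 25) = -37925 - (-25)*47/(-282 - 25) = -37925 - (-25)*47/(-307) = -37925 - (-25)*(-1)*47/307 = -37925 - 1*1175/307 = -37925 - 1175/307 = -11644150/307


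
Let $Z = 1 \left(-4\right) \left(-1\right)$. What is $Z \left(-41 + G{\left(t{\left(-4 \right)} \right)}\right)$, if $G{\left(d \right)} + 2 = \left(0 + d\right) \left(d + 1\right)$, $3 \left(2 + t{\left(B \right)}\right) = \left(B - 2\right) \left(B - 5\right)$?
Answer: $916$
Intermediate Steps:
$t{\left(B \right)} = -2 + \frac{\left(-5 + B\right) \left(-2 + B\right)}{3}$ ($t{\left(B \right)} = -2 + \frac{\left(B - 2\right) \left(B - 5\right)}{3} = -2 + \frac{\left(-2 + B\right) \left(-5 + B\right)}{3} = -2 + \frac{\left(-5 + B\right) \left(-2 + B\right)}{3}$)
$G{\left(d \right)} = -2 + d \left(1 + d\right)$ ($G{\left(d \right)} = -2 + \left(0 + d\right) \left(d + 1\right) = -2 + d \left(1 + d\right)$)
$Z = 4$ ($Z = \left(-4\right) \left(-1\right) = 4$)
$Z \left(-41 + G{\left(t{\left(-4 \right)} \right)}\right) = 4 \left(-41 + \left(-2 + \left(\frac{4}{3} - - \frac{28}{3} + \frac{\left(-4\right)^{2}}{3}\right) + \left(\frac{4}{3} - - \frac{28}{3} + \frac{\left(-4\right)^{2}}{3}\right)^{2}\right)\right) = 4 \left(-41 + \left(-2 + \left(\frac{4}{3} + \frac{28}{3} + \frac{1}{3} \cdot 16\right) + \left(\frac{4}{3} + \frac{28}{3} + \frac{1}{3} \cdot 16\right)^{2}\right)\right) = 4 \left(-41 + \left(-2 + \left(\frac{4}{3} + \frac{28}{3} + \frac{16}{3}\right) + \left(\frac{4}{3} + \frac{28}{3} + \frac{16}{3}\right)^{2}\right)\right) = 4 \left(-41 + \left(-2 + 16 + 16^{2}\right)\right) = 4 \left(-41 + \left(-2 + 16 + 256\right)\right) = 4 \left(-41 + 270\right) = 4 \cdot 229 = 916$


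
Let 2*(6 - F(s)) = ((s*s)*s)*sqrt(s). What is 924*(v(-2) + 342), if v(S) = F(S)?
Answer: 321552 + 3696*I*sqrt(2) ≈ 3.2155e+5 + 5226.9*I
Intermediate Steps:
F(s) = 6 - s**(7/2)/2 (F(s) = 6 - (s*s)*s*sqrt(s)/2 = 6 - s**2*s*sqrt(s)/2 = 6 - s**3*sqrt(s)/2 = 6 - s**(7/2)/2)
v(S) = 6 - S**(7/2)/2
924*(v(-2) + 342) = 924*((6 - (-4)*I*sqrt(2)) + 342) = 924*((6 + 4*I*sqrt(2)) + 342) = 924*(348 + 4*I*sqrt(2)) = 321552 + 3696*I*sqrt(2)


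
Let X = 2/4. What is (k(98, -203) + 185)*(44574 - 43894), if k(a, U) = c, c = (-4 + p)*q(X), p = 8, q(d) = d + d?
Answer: 128520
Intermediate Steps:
X = ½ (X = 2*(¼) = ½ ≈ 0.50000)
q(d) = 2*d
c = 4 (c = (-4 + 8)*(2*(½)) = 4*1 = 4)
k(a, U) = 4
(k(98, -203) + 185)*(44574 - 43894) = (4 + 185)*(44574 - 43894) = 189*680 = 128520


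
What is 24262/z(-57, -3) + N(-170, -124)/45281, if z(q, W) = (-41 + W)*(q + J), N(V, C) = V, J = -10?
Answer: 549053231/66744194 ≈ 8.2262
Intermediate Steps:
z(q, W) = (-41 + W)*(-10 + q) (z(q, W) = (-41 + W)*(q - 10) = (-41 + W)*(-10 + q))
24262/z(-57, -3) + N(-170, -124)/45281 = 24262/(410 - 41*(-57) - 10*(-3) - 3*(-57)) - 170/45281 = 24262/(410 + 2337 + 30 + 171) - 170*1/45281 = 24262/2948 - 170/45281 = 24262*(1/2948) - 170/45281 = 12131/1474 - 170/45281 = 549053231/66744194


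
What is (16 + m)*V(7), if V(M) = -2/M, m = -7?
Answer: -18/7 ≈ -2.5714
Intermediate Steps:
(16 + m)*V(7) = (16 - 7)*(-2/7) = 9*(-2*1/7) = 9*(-2/7) = -18/7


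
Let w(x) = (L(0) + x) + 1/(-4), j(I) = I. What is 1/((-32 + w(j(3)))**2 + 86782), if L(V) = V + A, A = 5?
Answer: 16/1397921 ≈ 1.1446e-5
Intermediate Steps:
L(V) = 5 + V (L(V) = V + 5 = 5 + V)
w(x) = 19/4 + x (w(x) = ((5 + 0) + x) + 1/(-4) = (5 + x) - 1/4 = 19/4 + x)
1/((-32 + w(j(3)))**2 + 86782) = 1/((-32 + (19/4 + 3))**2 + 86782) = 1/((-32 + 31/4)**2 + 86782) = 1/((-97/4)**2 + 86782) = 1/(9409/16 + 86782) = 1/(1397921/16) = 16/1397921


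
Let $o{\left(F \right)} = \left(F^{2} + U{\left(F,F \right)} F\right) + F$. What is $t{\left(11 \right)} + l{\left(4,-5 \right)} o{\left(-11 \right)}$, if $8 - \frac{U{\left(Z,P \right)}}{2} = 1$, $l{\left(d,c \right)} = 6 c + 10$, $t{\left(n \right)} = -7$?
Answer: $873$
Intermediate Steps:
$l{\left(d,c \right)} = 10 + 6 c$
$U{\left(Z,P \right)} = 14$ ($U{\left(Z,P \right)} = 16 - 2 = 14$)
$o{\left(F \right)} = F^{2} + 15 F$ ($o{\left(F \right)} = \left(F^{2} + 14 F\right) + F = F^{2} + 15 F$)
$t{\left(11 \right)} + l{\left(4,-5 \right)} o{\left(-11 \right)} = -7 + \left(10 + 6 \left(-5\right)\right) \left(- 11 \left(15 - 11\right)\right) = -7 + \left(10 - 30\right) \left(\left(-11\right) 4\right) = -7 - -880 = -7 + 880 = 873$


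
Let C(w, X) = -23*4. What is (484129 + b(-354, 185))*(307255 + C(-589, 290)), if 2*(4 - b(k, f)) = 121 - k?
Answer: 297269586933/2 ≈ 1.4863e+11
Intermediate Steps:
b(k, f) = -113/2 + k/2 (b(k, f) = 4 - (121 - k)/2 = 4 + (-121/2 + k/2) = -113/2 + k/2)
C(w, X) = -92
(484129 + b(-354, 185))*(307255 + C(-589, 290)) = (484129 + (-113/2 + (1/2)*(-354)))*(307255 - 92) = (484129 + (-113/2 - 177))*307163 = (484129 - 467/2)*307163 = (967791/2)*307163 = 297269586933/2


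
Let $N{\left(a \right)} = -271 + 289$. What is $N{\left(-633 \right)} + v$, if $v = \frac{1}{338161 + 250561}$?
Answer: $\frac{10596997}{588722} \approx 18.0$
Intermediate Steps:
$N{\left(a \right)} = 18$
$v = \frac{1}{588722} \approx 1.6986 \cdot 10^{-6}$
$N{\left(-633 \right)} + v = 18 + \frac{1}{588722} = \frac{10596997}{588722}$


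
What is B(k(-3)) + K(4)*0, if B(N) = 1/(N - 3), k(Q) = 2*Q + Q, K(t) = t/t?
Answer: -1/12 ≈ -0.083333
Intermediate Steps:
K(t) = 1
k(Q) = 3*Q
B(N) = 1/(-3 + N)
B(k(-3)) + K(4)*0 = 1/(-3 + 3*(-3)) + 1*0 = 1/(-3 - 9) + 0 = 1/(-12) + 0 = -1/12 + 0 = -1/12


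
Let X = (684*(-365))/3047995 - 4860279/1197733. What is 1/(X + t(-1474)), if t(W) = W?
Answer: -730136839067/1079244327207035 ≈ -0.00067653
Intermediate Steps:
X = -3022626422277/730136839067 (X = -249660*1/3047995 - 4860279*1/1197733 = -49932/609599 - 4860279/1197733 = -3022626422277/730136839067 ≈ -4.1398)
1/(X + t(-1474)) = 1/(-3022626422277/730136839067 - 1474) = 1/(-1079244327207035/730136839067) = -730136839067/1079244327207035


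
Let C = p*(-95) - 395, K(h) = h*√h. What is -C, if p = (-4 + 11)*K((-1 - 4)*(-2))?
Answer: 395 + 6650*√10 ≈ 21424.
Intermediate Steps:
K(h) = h^(3/2)
p = 70*√10 (p = (-4 + 11)*((-1 - 4)*(-2))^(3/2) = 7*(-5*(-2))^(3/2) = 7*10^(3/2) = 7*(10*√10) = 70*√10 ≈ 221.36)
C = -395 - 6650*√10 (C = (70*√10)*(-95) - 395 = -6650*√10 - 395 = -395 - 6650*√10 ≈ -21424.)
-C = -(-395 - 6650*√10) = 395 + 6650*√10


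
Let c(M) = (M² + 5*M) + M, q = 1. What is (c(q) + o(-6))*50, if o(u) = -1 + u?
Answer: 0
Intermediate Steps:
c(M) = M² + 6*M
(c(q) + o(-6))*50 = (1*(6 + 1) + (-1 - 6))*50 = (1*7 - 7)*50 = (7 - 7)*50 = 0*50 = 0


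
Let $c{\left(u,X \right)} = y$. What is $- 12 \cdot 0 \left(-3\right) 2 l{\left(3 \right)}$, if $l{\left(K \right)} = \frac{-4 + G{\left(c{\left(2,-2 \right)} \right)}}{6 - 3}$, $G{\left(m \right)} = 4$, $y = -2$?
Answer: $0$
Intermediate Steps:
$c{\left(u,X \right)} = -2$
$l{\left(K \right)} = 0$ ($l{\left(K \right)} = \frac{-4 + 4}{6 - 3} = \frac{0}{3} = 0 \cdot \frac{1}{3} = 0$)
$- 12 \cdot 0 \left(-3\right) 2 l{\left(3 \right)} = - 12 \cdot 0 \left(-3\right) 2 \cdot 0 = - 12 \cdot 0 \cdot 2 \cdot 0 = \left(-12\right) 0 \cdot 0 = 0 \cdot 0 = 0$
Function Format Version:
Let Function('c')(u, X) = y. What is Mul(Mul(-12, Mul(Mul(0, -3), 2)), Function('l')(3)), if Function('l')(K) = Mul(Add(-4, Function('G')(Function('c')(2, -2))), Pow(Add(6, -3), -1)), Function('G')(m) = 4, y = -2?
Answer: 0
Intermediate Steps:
Function('c')(u, X) = -2
Function('l')(K) = 0 (Function('l')(K) = Mul(Add(-4, 4), Pow(Add(6, -3), -1)) = Mul(0, Pow(3, -1)) = Mul(0, Rational(1, 3)) = 0)
Mul(Mul(-12, Mul(Mul(0, -3), 2)), Function('l')(3)) = Mul(Mul(-12, Mul(Mul(0, -3), 2)), 0) = Mul(Mul(-12, Mul(0, 2)), 0) = Mul(Mul(-12, 0), 0) = Mul(0, 0) = 0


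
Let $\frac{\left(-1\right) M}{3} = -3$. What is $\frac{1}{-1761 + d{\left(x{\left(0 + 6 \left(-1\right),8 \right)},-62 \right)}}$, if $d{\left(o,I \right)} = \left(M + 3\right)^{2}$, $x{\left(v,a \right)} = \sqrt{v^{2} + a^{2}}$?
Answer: $- \frac{1}{1617} \approx -0.00061843$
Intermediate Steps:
$M = 9$ ($M = \left(-3\right) \left(-3\right) = 9$)
$x{\left(v,a \right)} = \sqrt{a^{2} + v^{2}}$
$d{\left(o,I \right)} = 144$ ($d{\left(o,I \right)} = \left(9 + 3\right)^{2} = 12^{2} = 144$)
$\frac{1}{-1761 + d{\left(x{\left(0 + 6 \left(-1\right),8 \right)},-62 \right)}} = \frac{1}{-1761 + 144} = \frac{1}{-1617} = - \frac{1}{1617}$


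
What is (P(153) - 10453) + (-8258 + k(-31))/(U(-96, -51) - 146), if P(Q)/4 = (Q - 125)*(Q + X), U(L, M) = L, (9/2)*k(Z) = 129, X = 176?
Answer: 9593729/363 ≈ 26429.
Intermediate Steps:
k(Z) = 86/3 (k(Z) = (2/9)*129 = 86/3)
P(Q) = 4*(-125 + Q)*(176 + Q) (P(Q) = 4*((Q - 125)*(Q + 176)) = 4*((-125 + Q)*(176 + Q)) = 4*(-125 + Q)*(176 + Q))
(P(153) - 10453) + (-8258 + k(-31))/(U(-96, -51) - 146) = ((-88000 + 4*153**2 + 204*153) - 10453) + (-8258 + 86/3)/(-96 - 146) = ((-88000 + 4*23409 + 31212) - 10453) - 24688/3/(-242) = ((-88000 + 93636 + 31212) - 10453) - 24688/3*(-1/242) = (36848 - 10453) + 12344/363 = 26395 + 12344/363 = 9593729/363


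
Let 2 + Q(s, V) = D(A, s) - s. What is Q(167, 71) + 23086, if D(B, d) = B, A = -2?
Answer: 22915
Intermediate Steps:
Q(s, V) = -4 - s (Q(s, V) = -2 + (-2 - s) = -4 - s)
Q(167, 71) + 23086 = (-4 - 1*167) + 23086 = (-4 - 167) + 23086 = -171 + 23086 = 22915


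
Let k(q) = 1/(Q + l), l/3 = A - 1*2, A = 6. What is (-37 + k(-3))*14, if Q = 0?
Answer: -3101/6 ≈ -516.83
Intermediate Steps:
l = 12 (l = 3*(6 - 1*2) = 3*(6 - 2) = 3*4 = 12)
k(q) = 1/12 (k(q) = 1/(0 + 12) = 1/12)
(-37 + k(-3))*14 = (-37 + 1/12)*14 = -443/12*14 = -3101/6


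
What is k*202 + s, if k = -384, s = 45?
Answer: -77523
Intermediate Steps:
k*202 + s = -384*202 + 45 = -77568 + 45 = -77523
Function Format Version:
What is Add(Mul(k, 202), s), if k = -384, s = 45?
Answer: -77523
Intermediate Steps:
Add(Mul(k, 202), s) = Add(Mul(-384, 202), 45) = Add(-77568, 45) = -77523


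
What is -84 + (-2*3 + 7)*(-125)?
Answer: -209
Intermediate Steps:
-84 + (-2*3 + 7)*(-125) = -84 + (-6 + 7)*(-125) = -84 + 1*(-125) = -84 - 125 = -209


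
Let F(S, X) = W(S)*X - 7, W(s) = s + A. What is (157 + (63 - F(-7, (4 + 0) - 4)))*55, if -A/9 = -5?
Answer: 12485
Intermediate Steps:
A = 45 (A = -9*(-5) = 45)
W(s) = 45 + s (W(s) = s + 45 = 45 + s)
F(S, X) = -7 + X*(45 + S) (F(S, X) = (45 + S)*X - 7 = X*(45 + S) - 7 = -7 + X*(45 + S))
(157 + (63 - F(-7, (4 + 0) - 4)))*55 = (157 + (63 - (-7 + ((4 + 0) - 4)*(45 - 7))))*55 = (157 + (63 - (-7 + (4 - 4)*38)))*55 = (157 + (63 - (-7 + 0*38)))*55 = (157 + (63 - (-7 + 0)))*55 = (157 + (63 - 1*(-7)))*55 = (157 + (63 + 7))*55 = (157 + 70)*55 = 227*55 = 12485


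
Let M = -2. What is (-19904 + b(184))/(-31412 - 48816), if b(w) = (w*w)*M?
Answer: 21904/20057 ≈ 1.0921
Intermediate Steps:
b(w) = -2*w² (b(w) = (w*w)*(-2) = w²*(-2) = -2*w²)
(-19904 + b(184))/(-31412 - 48816) = (-19904 - 2*184²)/(-31412 - 48816) = (-19904 - 2*33856)/(-80228) = (-19904 - 67712)*(-1/80228) = -87616*(-1/80228) = 21904/20057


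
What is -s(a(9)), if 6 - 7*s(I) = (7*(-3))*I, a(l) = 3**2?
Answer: -195/7 ≈ -27.857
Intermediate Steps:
a(l) = 9
s(I) = 6/7 + 3*I (s(I) = 6/7 - 7*(-3)*I/7 = 6/7 - (-3)*I = 6/7 + 3*I)
-s(a(9)) = -(6/7 + 3*9) = -(6/7 + 27) = -1*195/7 = -195/7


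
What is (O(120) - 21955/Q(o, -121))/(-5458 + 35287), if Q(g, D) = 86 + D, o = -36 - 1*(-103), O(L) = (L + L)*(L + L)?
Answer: 407591/208803 ≈ 1.9520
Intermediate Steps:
O(L) = 4*L² (O(L) = (2*L)*(2*L) = 4*L²)
o = 67 (o = -36 + 103 = 67)
(O(120) - 21955/Q(o, -121))/(-5458 + 35287) = (4*120² - 21955/(86 - 121))/(-5458 + 35287) = (4*14400 - 21955/(-35))/29829 = (57600 - 21955*(-1/35))*(1/29829) = (57600 + 4391/7)*(1/29829) = (407591/7)*(1/29829) = 407591/208803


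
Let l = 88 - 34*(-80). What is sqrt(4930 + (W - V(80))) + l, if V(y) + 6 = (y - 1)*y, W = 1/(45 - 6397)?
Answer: 2808 + I*sqrt(3490094093)/1588 ≈ 2808.0 + 37.202*I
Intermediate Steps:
W = -1/6352 (W = 1/(-6352) = -1/6352 ≈ -0.00015743)
V(y) = -6 + y*(-1 + y) (V(y) = -6 + (y - 1)*y = -6 + (-1 + y)*y = -6 + y*(-1 + y))
l = 2808 (l = 88 + 2720 = 2808)
sqrt(4930 + (W - V(80))) + l = sqrt(4930 + (-1/6352 - (-6 + 80**2 - 1*80))) + 2808 = sqrt(4930 + (-1/6352 - (-6 + 6400 - 80))) + 2808 = sqrt(4930 + (-1/6352 - 1*6314)) + 2808 = sqrt(4930 + (-1/6352 - 6314)) + 2808 = sqrt(4930 - 40106529/6352) + 2808 = sqrt(-8791169/6352) + 2808 = I*sqrt(3490094093)/1588 + 2808 = 2808 + I*sqrt(3490094093)/1588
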